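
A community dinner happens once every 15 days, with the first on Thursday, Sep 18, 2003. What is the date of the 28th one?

The 28th occurrence is 27 intervals after the first: 27 × 15 = 405 days after Sep 18, 2003.
Sep has 30 days — 12 days to the end of Sep leaves 393.
Oct has 31 days (362 left).
Nov has 30 days (332 left).
Dec has 31 days (301 left).
Jan has 31 days (270 left).
Feb has 29 days (241 left).
Mar has 31 days (210 left).
Apr has 30 days (180 left).
May has 31 days (149 left).
Jun has 30 days (119 left).
Jul has 31 days (88 left).
Aug has 31 days (57 left).
Sep has 30 days (27 left).
27 days into Oct → Oct 27, 2004.

Oct 27, 2004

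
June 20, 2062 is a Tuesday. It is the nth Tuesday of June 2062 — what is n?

Day 20 falls in week ⌈20/7⌉ of the month.
Days 1–7 hold the 1st Tuesday, 8–14 the 2nd, 15–21 the 3rd, 22–28 the 4th, 29–31 the 5th.
20 is in the range for the 3rd.

3rd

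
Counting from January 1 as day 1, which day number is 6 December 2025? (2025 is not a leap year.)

340

Days in months before December: 31 + 28 + 31 + 30 + 31 + 30 + 31 + 31 + 30 + 31 + 30 = 334.
Plus 6 days into December → day 340.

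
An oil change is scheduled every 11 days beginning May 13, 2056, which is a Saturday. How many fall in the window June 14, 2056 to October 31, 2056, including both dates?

13

Occurrences land 11·i days after May 13, 2056 for i = 0, 1, 2, …
June 14, 2056 is 32 days after the start; 32 ÷ 11 = 2 remainder 10; since the remainder is 10, round up to i = 3. First occurrence in the window: #4 on June 15, 2056 (3×11 = 33 days in).
October 31, 2056 is 171 days after the start; 171 ÷ 11 = 15 remainder 6. Last occurrence in the window: #16 on October 25, 2056.
Occurrences #4 through #16: 13 in total.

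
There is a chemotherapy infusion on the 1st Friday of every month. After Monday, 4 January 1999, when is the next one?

January 1999 starts on a Friday, so its 1st Friday is 1 January 1999.
That is not after 4 January 1999, so look at February 1999.
February 1999 starts on a Monday, so its 1st Friday is 5 February 1999 (4 days in).

5 February 1999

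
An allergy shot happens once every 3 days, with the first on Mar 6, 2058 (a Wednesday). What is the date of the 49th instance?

The 49th occurrence is 48 intervals after the first: 48 × 3 = 144 days after Mar 6, 2058.
Mar has 31 days — 25 days to the end of Mar leaves 119.
Apr has 30 days (89 left).
May has 31 days (58 left).
Jun has 30 days (28 left).
28 days into Jul → Jul 28, 2058.

Jul 28, 2058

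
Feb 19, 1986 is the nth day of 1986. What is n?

50

Days in months before Feb: 31 = 31.
Plus 19 days into Feb → day 50.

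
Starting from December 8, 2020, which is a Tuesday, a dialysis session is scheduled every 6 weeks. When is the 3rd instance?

March 2, 2021

The 3rd occurrence is 2 intervals after the first: 2 × 42 = 84 days after December 8, 2020.
December has 31 days — 23 days to the end of December leaves 61.
January has 31 days (30 left).
February has 28 days (2 left).
2 days into March → March 2, 2021.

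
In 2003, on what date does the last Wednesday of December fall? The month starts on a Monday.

31 December 2003

December 2003 begins on a Monday, so the first Wednesday is December 3 (2 days later).
December 2003 has 31 days. Adding weeks: 3, 10, 17, 24, 31 — the last one ≤ 31 is the 31st.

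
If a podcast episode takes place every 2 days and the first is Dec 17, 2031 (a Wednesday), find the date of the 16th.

The 16th occurrence is 15 intervals after the first: 15 × 2 = 30 days after Dec 17, 2031.
Dec has 31 days — 14 days to the end of Dec leaves 16.
16 days into Jan → Jan 16, 2032.

Jan 16, 2032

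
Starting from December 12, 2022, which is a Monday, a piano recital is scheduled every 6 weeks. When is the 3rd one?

The 3rd occurrence is 2 intervals after the first: 2 × 42 = 84 days after December 12, 2022.
December has 31 days — 19 days to the end of December leaves 65.
January has 31 days (34 left).
February has 28 days (6 left).
6 days into March → March 6, 2023.

March 6, 2023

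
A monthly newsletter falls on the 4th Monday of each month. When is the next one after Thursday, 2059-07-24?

2059-07-28

July 2059 starts on a Tuesday; its first Monday is the 7th, so the 4th Monday is the 28th — 2059-07-28.
2059-07-28 is after 2059-07-24, so that is the next one.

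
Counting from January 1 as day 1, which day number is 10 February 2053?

41

Days in months before February: 31 = 31.
Plus 10 days into February → day 41.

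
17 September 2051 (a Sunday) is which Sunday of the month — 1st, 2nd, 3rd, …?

3rd

Day 17 falls in week ⌈17/7⌉ of the month.
Days 1–7 hold the 1st Sunday, 8–14 the 2nd, 15–21 the 3rd, 22–28 the 4th, 29–31 the 5th.
17 is in the range for the 3rd.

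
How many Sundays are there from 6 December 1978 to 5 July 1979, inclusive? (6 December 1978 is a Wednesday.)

30

6 December 1978 is a Wednesday; the first Sunday on or after it is 10 December 1978 (4 days later).
From 10 December 1978 to 5 July 1979: 21 + 31 + 28 + 31 + 30 + 31 + 30 + 5 = 207 days (rest of December, January, February, March, April, May, June, July).
207 ÷ 7 = 29 full weeks with remainder 4, so 29 more Sundays after the first → 30.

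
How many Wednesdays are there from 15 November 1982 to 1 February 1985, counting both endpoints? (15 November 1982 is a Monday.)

116

15 November 1982 is a Monday; the first Wednesday on or after it is 17 November 1982 (2 days later).
From 17 November 1982 to 1 February 1985: 44 + 365 + 366 + 32 = 807 days (rest of 1982, 1983, 1984, to 1 February 1985 in 1985).
807 ÷ 7 = 115 full weeks with remainder 2, so 115 more Wednesdays after the first → 116.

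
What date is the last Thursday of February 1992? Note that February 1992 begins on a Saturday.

February 1992 begins on a Saturday, so the first Thursday is February 6 (5 days later).
February 1992 has 29 days. Adding weeks: 6, 13, 20, 27 — the last one ≤ 29 is the 27th.

27 February 1992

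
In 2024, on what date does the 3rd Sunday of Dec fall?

Dec 15, 2024

The first Sunday of Dec 2024 is Dec 1.
The 3rd Sunday is 2 weeks later: 1 + 14 = 15.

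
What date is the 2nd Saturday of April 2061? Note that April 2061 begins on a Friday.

April 9, 2061

April 2061 begins on a Friday, so the first Saturday is April 2 (1 day later).
The 2nd Saturday is 1 weeks later: 2 + 7 = 9.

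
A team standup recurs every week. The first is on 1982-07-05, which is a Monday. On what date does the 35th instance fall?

1983-02-28

The 35th occurrence is 34 intervals after the first: 34 × 7 = 238 days after 1982-07-05.
July has 31 days — 26 days to the end of July leaves 212.
August has 31 days (181 left).
September has 30 days (151 left).
October has 31 days (120 left).
November has 30 days (90 left).
December has 31 days (59 left).
January has 31 days (28 left).
28 days into February → 1983-02-28.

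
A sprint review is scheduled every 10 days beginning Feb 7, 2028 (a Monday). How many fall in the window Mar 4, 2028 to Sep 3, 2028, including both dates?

Occurrences land 10·i days after Feb 7, 2028 for i = 0, 1, 2, …
Mar 4, 2028 is 26 days after the start; 26 ÷ 10 = 2 remainder 6; since the remainder is 6, round up to i = 3. First occurrence in the window: #4 on Mar 8, 2028 (3×10 = 30 days in).
Sep 3, 2028 is 209 days after the start; 209 ÷ 10 = 20 remainder 9. Last occurrence in the window: #21 on Aug 25, 2028.
Occurrences #4 through #21: 18 in total.

18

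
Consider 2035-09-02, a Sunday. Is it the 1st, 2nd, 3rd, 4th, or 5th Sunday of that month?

1st

Day 2 falls in week ⌈2/7⌉ of the month.
Days 1–7 hold the 1st Sunday, 8–14 the 2nd, 15–21 the 3rd, 22–28 the 4th, 29–31 the 5th.
2 is in the range for the 1st.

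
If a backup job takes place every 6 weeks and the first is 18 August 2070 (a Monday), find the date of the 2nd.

The 2nd occurrence is 1 interval after the first: 1 × 42 = 42 days after 18 August 2070.
August has 31 days — 13 days to the end of August leaves 29.
29 days into September → 29 September 2070.

29 September 2070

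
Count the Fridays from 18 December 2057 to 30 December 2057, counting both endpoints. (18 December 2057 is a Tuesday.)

18 December 2057 is a Tuesday; the first Friday on or after it is 21 December 2057 (3 days later).
From 21 December 2057 to 30 December 2057 is 30 − 21 = 9 days.
9 ÷ 7 = 1 full weeks with remainder 2, so 1 more Fridays after the first → 2.

2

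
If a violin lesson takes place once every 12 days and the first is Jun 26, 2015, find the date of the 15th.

Dec 11, 2015

The 15th occurrence is 14 intervals after the first: 14 × 12 = 168 days after Jun 26, 2015.
Jun has 30 days — 4 days to the end of Jun leaves 164.
Jul has 31 days (133 left).
Aug has 31 days (102 left).
Sep has 30 days (72 left).
Oct has 31 days (41 left).
Nov has 30 days (11 left).
11 days into Dec → Dec 11, 2015.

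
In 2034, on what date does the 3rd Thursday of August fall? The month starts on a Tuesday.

August 2034 begins on a Tuesday, so the first Thursday is August 3 (2 days later).
The 3rd Thursday is 2 weeks later: 3 + 14 = 17.

17 August 2034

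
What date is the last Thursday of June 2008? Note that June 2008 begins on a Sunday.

June 2008 begins on a Sunday, so the first Thursday is June 5 (4 days later).
June 2008 has 30 days. Adding weeks: 5, 12, 19, 26 — the last one ≤ 30 is the 26th.

June 26, 2008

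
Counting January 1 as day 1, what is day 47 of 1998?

Feb 16, 1998

Jan has 31 days (47 − 31 = 16 remain).
16 into Feb → Feb 16.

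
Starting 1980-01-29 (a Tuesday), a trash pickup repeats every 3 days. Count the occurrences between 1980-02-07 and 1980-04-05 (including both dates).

Occurrences land 3·i days after 1980-01-29 for i = 0, 1, 2, …
1980-02-07 is 9 days after the start; 9 ÷ 3 = 3 remainder 0. First occurrence in the window: #4 on 1980-02-07 (3×3 = 9 days in).
1980-04-05 is 67 days after the start; 67 ÷ 3 = 22 remainder 1. Last occurrence in the window: #23 on 1980-04-04.
Occurrences #4 through #23: 20 in total.

20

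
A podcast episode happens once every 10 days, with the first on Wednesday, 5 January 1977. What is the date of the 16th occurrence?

The 16th occurrence is 15 intervals after the first: 15 × 10 = 150 days after 5 January 1977.
January has 31 days — 26 days to the end of January leaves 124.
February has 28 days (96 left).
March has 31 days (65 left).
April has 30 days (35 left).
May has 31 days (4 left).
4 days into June → 4 June 1977.

4 June 1977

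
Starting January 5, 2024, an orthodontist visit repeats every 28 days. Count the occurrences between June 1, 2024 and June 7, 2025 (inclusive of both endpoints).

13

Occurrences land 28·i days after January 5, 2024 for i = 0, 1, 2, …
June 1, 2024 is 148 days after the start; 148 ÷ 28 = 5 remainder 8; since the remainder is 8, round up to i = 6. First occurrence in the window: #7 on June 21, 2024 (6×28 = 168 days in).
June 7, 2025 is 519 days after the start; 519 ÷ 28 = 18 remainder 15. Last occurrence in the window: #19 on May 23, 2025.
Occurrences #7 through #19: 13 in total.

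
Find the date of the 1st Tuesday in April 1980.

1 April 1980

April 1980 begins on a Tuesday, so the first Tuesday is April 1.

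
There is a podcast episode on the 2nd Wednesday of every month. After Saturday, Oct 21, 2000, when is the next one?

Nov 8, 2000

Oct 2000 starts on a Sunday; its first Wednesday is the 4th, so the 2nd Wednesday is the 11th — Oct 11, 2000.
That is not after Oct 21, 2000, so look at Nov 2000.
Nov 2000 starts on a Wednesday; its first Wednesday is the 1st, so the 2nd Wednesday is the 8th — Nov 8, 2000.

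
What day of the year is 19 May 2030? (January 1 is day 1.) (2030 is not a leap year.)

Days in months before May: 31 + 28 + 31 + 30 = 120.
Plus 19 days into May → day 139.

139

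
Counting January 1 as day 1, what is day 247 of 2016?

January has 31 days (247 − 31 = 216 remain).
February has 29 days (216 − 29 = 187 remain).
March has 31 days (187 − 31 = 156 remain).
April has 30 days (156 − 30 = 126 remain).
May has 31 days (126 − 31 = 95 remain).
June has 30 days (95 − 30 = 65 remain).
July has 31 days (65 − 31 = 34 remain).
August has 31 days (34 − 31 = 3 remain).
3 into September → September 3.

September 3, 2016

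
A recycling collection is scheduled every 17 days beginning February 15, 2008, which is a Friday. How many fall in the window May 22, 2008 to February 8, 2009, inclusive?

16

Occurrences land 17·i days after February 15, 2008 for i = 0, 1, 2, …
May 22, 2008 is 97 days after the start; 97 ÷ 17 = 5 remainder 12; since the remainder is 12, round up to i = 6. First occurrence in the window: #7 on May 27, 2008 (6×17 = 102 days in).
February 8, 2009 is 359 days after the start; 359 ÷ 17 = 21 remainder 2. Last occurrence in the window: #22 on February 6, 2009.
Occurrences #7 through #22: 16 in total.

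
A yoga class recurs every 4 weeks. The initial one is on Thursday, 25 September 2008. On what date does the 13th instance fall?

The 13th occurrence is 12 intervals after the first: 12 × 28 = 336 days after 25 September 2008.
September has 30 days — 5 days to the end of September leaves 331.
October has 31 days (300 left).
November has 30 days (270 left).
December has 31 days (239 left).
January has 31 days (208 left).
February has 28 days (180 left).
March has 31 days (149 left).
April has 30 days (119 left).
May has 31 days (88 left).
June has 30 days (58 left).
July has 31 days (27 left).
27 days into August → 27 August 2009.

27 August 2009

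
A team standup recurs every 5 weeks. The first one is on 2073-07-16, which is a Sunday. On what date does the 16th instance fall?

2074-12-23

The 16th occurrence is 15 intervals after the first: 15 × 35 = 525 days after 2073-07-16.
July has 31 days — 15 days to the end of July leaves 510.
From end of July to end of 2073 is 153 days (357 left).
January has 31 days (326 left).
February has 28 days (298 left).
March has 31 days (267 left).
April has 30 days (237 left).
May has 31 days (206 left).
June has 30 days (176 left).
July has 31 days (145 left).
August has 31 days (114 left).
September has 30 days (84 left).
October has 31 days (53 left).
November has 30 days (23 left).
23 days into December → 2074-12-23.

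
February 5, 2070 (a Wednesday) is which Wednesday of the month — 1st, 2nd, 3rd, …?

1st

Day 5 falls in week ⌈5/7⌉ of the month.
Days 1–7 hold the 1st Wednesday, 8–14 the 2nd, 15–21 the 3rd, 22–28 the 4th, 29–31 the 5th.
5 is in the range for the 1st.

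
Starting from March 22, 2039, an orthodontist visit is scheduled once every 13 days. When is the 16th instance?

The 16th occurrence is 15 intervals after the first: 15 × 13 = 195 days after March 22, 2039.
March has 31 days — 9 days to the end of March leaves 186.
April has 30 days (156 left).
May has 31 days (125 left).
June has 30 days (95 left).
July has 31 days (64 left).
August has 31 days (33 left).
September has 30 days (3 left).
3 days into October → October 3, 2039.

October 3, 2039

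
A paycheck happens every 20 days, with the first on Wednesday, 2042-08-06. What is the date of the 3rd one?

The 3rd occurrence is 2 intervals after the first: 2 × 20 = 40 days after 2042-08-06.
August has 31 days — 25 days to the end of August leaves 15.
15 days into September → 2042-09-15.

2042-09-15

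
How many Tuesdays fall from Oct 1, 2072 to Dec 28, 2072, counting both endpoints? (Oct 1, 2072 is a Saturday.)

Oct 1, 2072 is a Saturday; the first Tuesday on or after it is Oct 4, 2072 (3 days later).
From Oct 4, 2072 to Dec 28, 2072: 27 + 30 + 28 = 85 days (rest of Oct, Nov, Dec).
85 ÷ 7 = 12 full weeks with remainder 1, so 12 more Tuesdays after the first → 13.

13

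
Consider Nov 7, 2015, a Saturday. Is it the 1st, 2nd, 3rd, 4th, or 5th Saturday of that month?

Day 7 falls in week ⌈7/7⌉ of the month.
Days 1–7 hold the 1st Saturday, 8–14 the 2nd, 15–21 the 3rd, 22–28 the 4th, 29–31 the 5th.
7 is in the range for the 1st.

1st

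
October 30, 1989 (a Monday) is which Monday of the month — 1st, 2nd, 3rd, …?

Day 30 falls in week ⌈30/7⌉ of the month.
Days 1–7 hold the 1st Monday, 8–14 the 2nd, 15–21 the 3rd, 22–28 the 4th, 29–31 the 5th.
30 is in the range for the 5th.

5th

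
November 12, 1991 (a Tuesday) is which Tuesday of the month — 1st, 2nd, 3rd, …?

Day 12 falls in week ⌈12/7⌉ of the month.
Days 1–7 hold the 1st Tuesday, 8–14 the 2nd, 15–21 the 3rd, 22–28 the 4th, 29–31 the 5th.
12 is in the range for the 2nd.

2nd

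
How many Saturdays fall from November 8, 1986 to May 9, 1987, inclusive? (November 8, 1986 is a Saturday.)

27

November 8, 1986 is a Saturday; the first Saturday on or after it is November 8, 1986.
From November 8, 1986 to May 9, 1987: 22 + 31 + 31 + 28 + 31 + 30 + 9 = 182 days (rest of November, December, January, February, March, April, May).
182 ÷ 7 = 26 full weeks with remainder 0, so 26 more Saturdays after the first → 27.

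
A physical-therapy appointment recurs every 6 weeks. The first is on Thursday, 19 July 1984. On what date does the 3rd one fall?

The 3rd occurrence is 2 intervals after the first: 2 × 42 = 84 days after 19 July 1984.
July has 31 days — 12 days to the end of July leaves 72.
August has 31 days (41 left).
September has 30 days (11 left).
11 days into October → 11 October 1984.

11 October 1984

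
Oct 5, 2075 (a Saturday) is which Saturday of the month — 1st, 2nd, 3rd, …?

1st

Day 5 falls in week ⌈5/7⌉ of the month.
Days 1–7 hold the 1st Saturday, 8–14 the 2nd, 15–21 the 3rd, 22–28 the 4th, 29–31 the 5th.
5 is in the range for the 1st.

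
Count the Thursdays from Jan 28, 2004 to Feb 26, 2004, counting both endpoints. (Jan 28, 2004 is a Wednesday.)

Jan 28, 2004 is a Wednesday; the first Thursday on or after it is Jan 29, 2004 (1 day later).
From Jan 29, 2004 to Feb 26, 2004: 2 + 26 = 28 days (rest of Jan, Feb).
28 ÷ 7 = 4 full weeks with remainder 0, so 4 more Thursdays after the first → 5.

5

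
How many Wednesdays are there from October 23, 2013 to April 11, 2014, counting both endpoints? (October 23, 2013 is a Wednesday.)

October 23, 2013 is a Wednesday; the first Wednesday on or after it is October 23, 2013.
From October 23, 2013 to April 11, 2014: 8 + 30 + 31 + 31 + 28 + 31 + 11 = 170 days (rest of October, November, December, January, February, March, April).
170 ÷ 7 = 24 full weeks with remainder 2, so 24 more Wednesdays after the first → 25.

25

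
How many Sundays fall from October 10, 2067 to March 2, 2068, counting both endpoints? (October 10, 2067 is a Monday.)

October 10, 2067 is a Monday; the first Sunday on or after it is October 16, 2067 (6 days later).
From October 16, 2067 to March 2, 2068: 15 + 30 + 31 + 31 + 29 + 2 = 138 days (rest of October, November, December, January, February, March).
138 ÷ 7 = 19 full weeks with remainder 5, so 19 more Sundays after the first → 20.

20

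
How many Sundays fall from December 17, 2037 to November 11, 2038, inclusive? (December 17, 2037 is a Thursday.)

47

December 17, 2037 is a Thursday; the first Sunday on or after it is December 20, 2037 (3 days later).
From December 20, 2037 to November 11, 2038: 11 + 315 = 326 days (rest of 2037, to November 11, 2038 in 2038).
326 ÷ 7 = 46 full weeks with remainder 4, so 46 more Sundays after the first → 47.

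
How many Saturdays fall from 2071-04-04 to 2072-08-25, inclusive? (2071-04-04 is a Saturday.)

2071-04-04 is a Saturday; the first Saturday on or after it is 2071-04-04.
From 2071-04-04 to 2072-08-25: 271 + 238 = 509 days (rest of 2071, to 2072-08-25 in 2072).
509 ÷ 7 = 72 full weeks with remainder 5, so 72 more Saturdays after the first → 73.

73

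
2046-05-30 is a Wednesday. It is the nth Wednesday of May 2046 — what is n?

5th

Day 30 falls in week ⌈30/7⌉ of the month.
Days 1–7 hold the 1st Wednesday, 8–14 the 2nd, 15–21 the 3rd, 22–28 the 4th, 29–31 the 5th.
30 is in the range for the 5th.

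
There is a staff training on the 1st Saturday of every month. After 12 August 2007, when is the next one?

1 September 2007

August 2007 starts on a Wednesday, so its 1st Saturday is 4 August 2007 (3 days in).
That is not after 12 August 2007, so look at September 2007.
September 2007 starts on a Saturday, so its 1st Saturday is 1 September 2007.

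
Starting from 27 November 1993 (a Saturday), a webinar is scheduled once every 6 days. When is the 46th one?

24 August 1994

The 46th occurrence is 45 intervals after the first: 45 × 6 = 270 days after 27 November 1993.
November has 30 days — 3 days to the end of November leaves 267.
December has 31 days (236 left).
January has 31 days (205 left).
February has 28 days (177 left).
March has 31 days (146 left).
April has 30 days (116 left).
May has 31 days (85 left).
June has 30 days (55 left).
July has 31 days (24 left).
24 days into August → 24 August 1994.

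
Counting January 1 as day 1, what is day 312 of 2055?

2055-11-08

January has 31 days (312 − 31 = 281 remain).
February has 28 days (281 − 28 = 253 remain).
March has 31 days (253 − 31 = 222 remain).
April has 30 days (222 − 30 = 192 remain).
May has 31 days (192 − 31 = 161 remain).
June has 30 days (161 − 30 = 131 remain).
July has 31 days (131 − 31 = 100 remain).
August has 31 days (100 − 31 = 69 remain).
September has 30 days (69 − 30 = 39 remain).
October has 31 days (39 − 31 = 8 remain).
8 into November → November 8.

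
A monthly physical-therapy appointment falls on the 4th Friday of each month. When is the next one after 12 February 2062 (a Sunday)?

February 2062 starts on a Wednesday; its first Friday is the 3rd, so the 4th Friday is the 24th — 24 February 2062.
24 February 2062 is after 12 February 2062, so that is the next one.

24 February 2062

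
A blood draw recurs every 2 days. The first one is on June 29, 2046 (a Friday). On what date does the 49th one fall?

The 49th occurrence is 48 intervals after the first: 48 × 2 = 96 days after June 29, 2046.
June has 30 days — 1 day to the end of June leaves 95.
July has 31 days (64 left).
August has 31 days (33 left).
September has 30 days (3 left).
3 days into October → October 3, 2046.

October 3, 2046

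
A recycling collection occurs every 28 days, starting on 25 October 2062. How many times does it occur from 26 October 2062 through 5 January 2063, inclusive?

Occurrences land 28·i days after 25 October 2062 for i = 0, 1, 2, …
26 October 2062 is 1 day after the start; 1 ÷ 28 = 0 remainder 1; since the remainder is 1, round up to i = 1. First occurrence in the window: #2 on 22 November 2062 (1×28 = 28 days in).
5 January 2063 is 72 days after the start; 72 ÷ 28 = 2 remainder 16. Last occurrence in the window: #3 on 20 December 2062.
Occurrences #2 through #3: 2 in total.

2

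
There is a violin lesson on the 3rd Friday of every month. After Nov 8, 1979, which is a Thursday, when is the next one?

Nov 1979 starts on a Thursday; its first Friday is the 2nd, so the 3rd Friday is the 16th — Nov 16, 1979.
Nov 16, 1979 is after Nov 8, 1979, so that is the next one.

Nov 16, 1979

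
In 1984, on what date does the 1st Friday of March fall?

2 March 1984

March 1984 begins on a Thursday, so the first Friday is March 2 (1 day later).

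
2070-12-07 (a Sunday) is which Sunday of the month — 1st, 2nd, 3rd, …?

1st

Day 7 falls in week ⌈7/7⌉ of the month.
Days 1–7 hold the 1st Sunday, 8–14 the 2nd, 15–21 the 3rd, 22–28 the 4th, 29–31 the 5th.
7 is in the range for the 1st.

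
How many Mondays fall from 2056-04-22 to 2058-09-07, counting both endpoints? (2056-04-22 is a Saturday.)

2056-04-22 is a Saturday; the first Monday on or after it is 2056-04-24 (2 days later).
From 2056-04-24 to 2058-09-07: 251 + 365 + 250 = 866 days (rest of 2056, 2057, to 2058-09-07 in 2058).
866 ÷ 7 = 123 full weeks with remainder 5, so 123 more Mondays after the first → 124.

124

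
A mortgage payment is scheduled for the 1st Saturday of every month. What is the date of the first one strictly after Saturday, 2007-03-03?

March 2007 starts on a Thursday, so its 1st Saturday is 2007-03-03 (2 days in).
That is not after 2007-03-03, so look at April 2007.
April 2007 starts on a Sunday, so its 1st Saturday is 2007-04-07 (6 days in).

2007-04-07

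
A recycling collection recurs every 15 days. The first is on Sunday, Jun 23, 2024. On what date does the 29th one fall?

Aug 17, 2025

The 29th occurrence is 28 intervals after the first: 28 × 15 = 420 days after Jun 23, 2024.
Jun has 30 days — 7 days to the end of Jun leaves 413.
From end of Jun to end of 2024 is 184 days (229 left).
Jan has 31 days (198 left).
Feb has 28 days (170 left).
Mar has 31 days (139 left).
Apr has 30 days (109 left).
May has 31 days (78 left).
Jun has 30 days (48 left).
Jul has 31 days (17 left).
17 days into Aug → Aug 17, 2025.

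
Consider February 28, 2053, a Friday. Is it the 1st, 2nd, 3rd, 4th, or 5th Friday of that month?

4th

Day 28 falls in week ⌈28/7⌉ of the month.
Days 1–7 hold the 1st Friday, 8–14 the 2nd, 15–21 the 3rd, 22–28 the 4th, 29–31 the 5th.
28 is in the range for the 4th.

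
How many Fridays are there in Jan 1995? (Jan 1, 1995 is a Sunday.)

4

Jan 1, 1995 is a Sunday; the first Friday on or after it is Jan 6, 1995 (5 days later).
From Jan 6, 1995 to Jan 31, 1995 is 31 − 6 = 25 days.
25 ÷ 7 = 3 full weeks with remainder 4, so 3 more Fridays after the first → 4.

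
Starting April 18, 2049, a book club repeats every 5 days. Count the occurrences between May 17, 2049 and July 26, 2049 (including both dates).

Occurrences land 5·i days after April 18, 2049 for i = 0, 1, 2, …
May 17, 2049 is 29 days after the start; 29 ÷ 5 = 5 remainder 4; since the remainder is 4, round up to i = 6. First occurrence in the window: #7 on May 18, 2049 (6×5 = 30 days in).
July 26, 2049 is 99 days after the start; 99 ÷ 5 = 19 remainder 4. Last occurrence in the window: #20 on July 22, 2049.
Occurrences #7 through #20: 14 in total.

14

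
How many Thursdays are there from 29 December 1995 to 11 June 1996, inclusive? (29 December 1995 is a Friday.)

23

29 December 1995 is a Friday; the first Thursday on or after it is 4 January 1996 (6 days later).
From 4 January 1996 to 11 June 1996: 27 + 29 + 31 + 30 + 31 + 11 = 159 days (rest of January, February, March, April, May, June).
159 ÷ 7 = 22 full weeks with remainder 5, so 22 more Thursdays after the first → 23.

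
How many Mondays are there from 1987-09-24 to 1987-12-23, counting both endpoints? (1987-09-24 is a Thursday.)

1987-09-24 is a Thursday; the first Monday on or after it is 1987-09-28 (4 days later).
From 1987-09-28 to 1987-12-23: 2 + 31 + 30 + 23 = 86 days (rest of September, October, November, December).
86 ÷ 7 = 12 full weeks with remainder 2, so 12 more Mondays after the first → 13.

13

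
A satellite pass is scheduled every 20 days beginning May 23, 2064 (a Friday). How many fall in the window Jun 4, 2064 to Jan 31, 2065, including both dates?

12

Occurrences land 20·i days after May 23, 2064 for i = 0, 1, 2, …
Jun 4, 2064 is 12 days after the start; 12 ÷ 20 = 0 remainder 12; since the remainder is 12, round up to i = 1. First occurrence in the window: #2 on Jun 12, 2064 (1×20 = 20 days in).
Jan 31, 2065 is 253 days after the start; 253 ÷ 20 = 12 remainder 13. Last occurrence in the window: #13 on Jan 18, 2065.
Occurrences #2 through #13: 12 in total.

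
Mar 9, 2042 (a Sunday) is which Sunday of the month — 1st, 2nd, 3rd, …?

Day 9 falls in week ⌈9/7⌉ of the month.
Days 1–7 hold the 1st Sunday, 8–14 the 2nd, 15–21 the 3rd, 22–28 the 4th, 29–31 the 5th.
9 is in the range for the 2nd.

2nd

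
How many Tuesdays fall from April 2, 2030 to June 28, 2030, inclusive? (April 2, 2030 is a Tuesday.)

April 2, 2030 is a Tuesday; the first Tuesday on or after it is April 2, 2030.
From April 2, 2030 to June 28, 2030: 28 + 31 + 28 = 87 days (rest of April, May, June).
87 ÷ 7 = 12 full weeks with remainder 3, so 12 more Tuesdays after the first → 13.

13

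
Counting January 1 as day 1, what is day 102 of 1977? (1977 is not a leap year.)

January has 31 days (102 − 31 = 71 remain).
February has 28 days (71 − 28 = 43 remain).
March has 31 days (43 − 31 = 12 remain).
12 into April → April 12.

April 12, 1977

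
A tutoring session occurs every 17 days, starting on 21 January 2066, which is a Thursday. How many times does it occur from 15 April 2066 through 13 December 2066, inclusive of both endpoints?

15

Occurrences land 17·i days after 21 January 2066 for i = 0, 1, 2, …
15 April 2066 is 84 days after the start; 84 ÷ 17 = 4 remainder 16; since the remainder is 16, round up to i = 5. First occurrence in the window: #6 on 16 April 2066 (5×17 = 85 days in).
13 December 2066 is 326 days after the start; 326 ÷ 17 = 19 remainder 3. Last occurrence in the window: #20 on 10 December 2066.
Occurrences #6 through #20: 15 in total.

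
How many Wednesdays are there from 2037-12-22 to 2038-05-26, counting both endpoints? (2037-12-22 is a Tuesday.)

2037-12-22 is a Tuesday; the first Wednesday on or after it is 2037-12-23 (1 day later).
From 2037-12-23 to 2038-05-26: 8 + 31 + 28 + 31 + 30 + 26 = 154 days (rest of December, January, February, March, April, May).
154 ÷ 7 = 22 full weeks with remainder 0, so 22 more Wednesdays after the first → 23.

23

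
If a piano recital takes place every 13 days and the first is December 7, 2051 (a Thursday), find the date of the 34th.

February 8, 2053

The 34th occurrence is 33 intervals after the first: 33 × 13 = 429 days after December 7, 2051.
December has 31 days — 24 days to the end of December leaves 405.
2052 has 366 days (39 left).
January has 31 days (8 left).
8 days into February → February 8, 2053.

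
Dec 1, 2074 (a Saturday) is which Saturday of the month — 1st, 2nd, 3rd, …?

1st

Day 1 falls in week ⌈1/7⌉ of the month.
Days 1–7 hold the 1st Saturday, 8–14 the 2nd, 15–21 the 3rd, 22–28 the 4th, 29–31 the 5th.
1 is in the range for the 1st.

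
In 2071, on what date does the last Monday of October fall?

October 26, 2071

The first Monday of October 2071 is October 5.
October 2071 has 31 days. Adding weeks: 5, 12, 19, 26 — the last one ≤ 31 is the 26th.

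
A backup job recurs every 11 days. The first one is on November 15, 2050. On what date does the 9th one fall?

February 11, 2051

The 9th occurrence is 8 intervals after the first: 8 × 11 = 88 days after November 15, 2050.
November has 30 days — 15 days to the end of November leaves 73.
December has 31 days (42 left).
January has 31 days (11 left).
11 days into February → February 11, 2051.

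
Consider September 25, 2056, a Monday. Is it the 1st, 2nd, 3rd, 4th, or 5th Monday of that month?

Day 25 falls in week ⌈25/7⌉ of the month.
Days 1–7 hold the 1st Monday, 8–14 the 2nd, 15–21 the 3rd, 22–28 the 4th, 29–31 the 5th.
25 is in the range for the 4th.

4th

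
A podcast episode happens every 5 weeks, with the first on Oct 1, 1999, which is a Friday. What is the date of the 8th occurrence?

The 8th occurrence is 7 intervals after the first: 7 × 35 = 245 days after Oct 1, 1999.
Oct has 31 days — 30 days to the end of Oct leaves 215.
Nov has 30 days (185 left).
Dec has 31 days (154 left).
Jan has 31 days (123 left).
Feb has 29 days (94 left).
Mar has 31 days (63 left).
Apr has 30 days (33 left).
May has 31 days (2 left).
2 days into Jun → Jun 2, 2000.

Jun 2, 2000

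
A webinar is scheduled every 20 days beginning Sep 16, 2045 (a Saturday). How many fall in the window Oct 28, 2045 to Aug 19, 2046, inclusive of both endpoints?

14

Occurrences land 20·i days after Sep 16, 2045 for i = 0, 1, 2, …
Oct 28, 2045 is 42 days after the start; 42 ÷ 20 = 2 remainder 2; since the remainder is 2, round up to i = 3. First occurrence in the window: #4 on Nov 15, 2045 (3×20 = 60 days in).
Aug 19, 2046 is 337 days after the start; 337 ÷ 20 = 16 remainder 17. Last occurrence in the window: #17 on Aug 2, 2046.
Occurrences #4 through #17: 14 in total.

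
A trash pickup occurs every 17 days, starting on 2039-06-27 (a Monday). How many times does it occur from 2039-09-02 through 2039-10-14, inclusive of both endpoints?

3

Occurrences land 17·i days after 2039-06-27 for i = 0, 1, 2, …
2039-09-02 is 67 days after the start; 67 ÷ 17 = 3 remainder 16; since the remainder is 16, round up to i = 4. First occurrence in the window: #5 on 2039-09-03 (4×17 = 68 days in).
2039-10-14 is 109 days after the start; 109 ÷ 17 = 6 remainder 7. Last occurrence in the window: #7 on 2039-10-07.
Occurrences #5 through #7: 3 in total.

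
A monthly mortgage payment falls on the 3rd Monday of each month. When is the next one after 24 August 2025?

August 2025 starts on a Friday; its first Monday is the 4th, so the 3rd Monday is the 18th — 18 August 2025.
That is not after 24 August 2025, so look at September 2025.
September 2025 starts on a Monday; its first Monday is the 1st, so the 3rd Monday is the 15th — 15 September 2025.

15 September 2025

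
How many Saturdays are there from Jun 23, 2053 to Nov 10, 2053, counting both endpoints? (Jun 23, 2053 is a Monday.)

Jun 23, 2053 is a Monday; the first Saturday on or after it is Jun 28, 2053 (5 days later).
From Jun 28, 2053 to Nov 10, 2053: 2 + 31 + 31 + 30 + 31 + 10 = 135 days (rest of Jun, Jul, Aug, Sep, Oct, Nov).
135 ÷ 7 = 19 full weeks with remainder 2, so 19 more Saturdays after the first → 20.

20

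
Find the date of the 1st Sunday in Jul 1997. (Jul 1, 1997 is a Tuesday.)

Jul 1997 begins on a Tuesday, so the first Sunday is Jul 6 (5 days later).

Jul 6, 1997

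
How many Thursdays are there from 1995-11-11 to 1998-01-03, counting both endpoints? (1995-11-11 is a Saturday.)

112

1995-11-11 is a Saturday; the first Thursday on or after it is 1995-11-16 (5 days later).
From 1995-11-16 to 1998-01-03: 45 + 366 + 365 + 3 = 779 days (rest of 1995, 1996, 1997, to 1998-01-03 in 1998).
779 ÷ 7 = 111 full weeks with remainder 2, so 111 more Thursdays after the first → 112.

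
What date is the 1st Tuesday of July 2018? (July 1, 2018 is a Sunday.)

2018-07-03

July 2018 begins on a Sunday, so the first Tuesday is July 3 (2 days later).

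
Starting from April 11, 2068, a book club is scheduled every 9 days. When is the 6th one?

May 26, 2068

The 6th occurrence is 5 intervals after the first: 5 × 9 = 45 days after April 11, 2068.
April has 30 days — 19 days to the end of April leaves 26.
26 days into May → May 26, 2068.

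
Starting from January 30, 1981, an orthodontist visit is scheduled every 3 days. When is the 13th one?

The 13th occurrence is 12 intervals after the first: 12 × 3 = 36 days after January 30, 1981.
January has 31 days — 1 day to the end of January leaves 35.
February has 28 days (7 left).
7 days into March → March 7, 1981.

March 7, 1981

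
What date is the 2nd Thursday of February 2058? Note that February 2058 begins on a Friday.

February 2058 begins on a Friday, so the first Thursday is February 7 (6 days later).
The 2nd Thursday is 1 weeks later: 7 + 7 = 14.

2058-02-14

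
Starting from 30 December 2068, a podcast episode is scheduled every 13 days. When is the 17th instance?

The 17th occurrence is 16 intervals after the first: 16 × 13 = 208 days after 30 December 2068.
December has 31 days — 1 day to the end of December leaves 207.
January has 31 days (176 left).
February has 28 days (148 left).
March has 31 days (117 left).
April has 30 days (87 left).
May has 31 days (56 left).
June has 30 days (26 left).
26 days into July → 26 July 2069.

26 July 2069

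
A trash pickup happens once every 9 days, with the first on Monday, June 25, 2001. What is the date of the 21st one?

The 21st occurrence is 20 intervals after the first: 20 × 9 = 180 days after June 25, 2001.
June has 30 days — 5 days to the end of June leaves 175.
July has 31 days (144 left).
August has 31 days (113 left).
September has 30 days (83 left).
October has 31 days (52 left).
November has 30 days (22 left).
22 days into December → December 22, 2001.

December 22, 2001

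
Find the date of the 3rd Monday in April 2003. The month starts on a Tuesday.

21 April 2003

April 2003 begins on a Tuesday, so the first Monday is April 7 (6 days later).
The 3rd Monday is 2 weeks later: 7 + 14 = 21.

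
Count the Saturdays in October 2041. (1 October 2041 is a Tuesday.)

1 October 2041 is a Tuesday; the first Saturday on or after it is 5 October 2041 (4 days later).
From 5 October 2041 to 31 October 2041 is 31 − 5 = 26 days.
26 ÷ 7 = 3 full weeks with remainder 5, so 3 more Saturdays after the first → 4.

4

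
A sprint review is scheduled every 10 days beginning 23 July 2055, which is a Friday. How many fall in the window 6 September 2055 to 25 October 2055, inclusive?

Occurrences land 10·i days after 23 July 2055 for i = 0, 1, 2, …
6 September 2055 is 45 days after the start; 45 ÷ 10 = 4 remainder 5; since the remainder is 5, round up to i = 5. First occurrence in the window: #6 on 11 September 2055 (5×10 = 50 days in).
25 October 2055 is 94 days after the start; 94 ÷ 10 = 9 remainder 4. Last occurrence in the window: #10 on 21 October 2055.
Occurrences #6 through #10: 5 in total.

5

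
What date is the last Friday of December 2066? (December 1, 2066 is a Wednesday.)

December 2066 begins on a Wednesday, so the first Friday is December 3 (2 days later).
December 2066 has 31 days. Adding weeks: 3, 10, 17, 24, 31 — the last one ≤ 31 is the 31st.

December 31, 2066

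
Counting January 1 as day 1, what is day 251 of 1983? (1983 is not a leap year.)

Jan has 31 days (251 − 31 = 220 remain).
Feb has 28 days (220 − 28 = 192 remain).
Mar has 31 days (192 − 31 = 161 remain).
Apr has 30 days (161 − 30 = 131 remain).
May has 31 days (131 − 31 = 100 remain).
Jun has 30 days (100 − 30 = 70 remain).
Jul has 31 days (70 − 31 = 39 remain).
Aug has 31 days (39 − 31 = 8 remain).
8 into Sep → Sep 8.

Sep 8, 1983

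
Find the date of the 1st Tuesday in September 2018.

4 September 2018

The first Tuesday of September 2018 is September 4.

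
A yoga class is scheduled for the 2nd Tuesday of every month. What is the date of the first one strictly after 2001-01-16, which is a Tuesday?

January 2001 starts on a Monday; its first Tuesday is the 2nd, so the 2nd Tuesday is the 9th — 2001-01-09.
That is not after 2001-01-16, so look at February 2001.
February 2001 starts on a Thursday; its first Tuesday is the 6th, so the 2nd Tuesday is the 13th — 2001-02-13.

2001-02-13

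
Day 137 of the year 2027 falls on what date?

2027-05-17

January has 31 days (137 − 31 = 106 remain).
February has 28 days (106 − 28 = 78 remain).
March has 31 days (78 − 31 = 47 remain).
April has 30 days (47 − 30 = 17 remain).
17 into May → May 17.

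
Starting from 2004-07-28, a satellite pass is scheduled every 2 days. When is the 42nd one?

The 42nd occurrence is 41 intervals after the first: 41 × 2 = 82 days after 2004-07-28.
July has 31 days — 3 days to the end of July leaves 79.
August has 31 days (48 left).
September has 30 days (18 left).
18 days into October → 2004-10-18.

2004-10-18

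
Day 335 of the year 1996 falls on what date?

January has 31 days (335 − 31 = 304 remain).
February has 29 days (304 − 29 = 275 remain).
March has 31 days (275 − 31 = 244 remain).
April has 30 days (244 − 30 = 214 remain).
May has 31 days (214 − 31 = 183 remain).
June has 30 days (183 − 30 = 153 remain).
July has 31 days (153 − 31 = 122 remain).
August has 31 days (122 − 31 = 91 remain).
September has 30 days (91 − 30 = 61 remain).
October has 31 days (61 − 31 = 30 remain).
30 into November → November 30.

30 November 1996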